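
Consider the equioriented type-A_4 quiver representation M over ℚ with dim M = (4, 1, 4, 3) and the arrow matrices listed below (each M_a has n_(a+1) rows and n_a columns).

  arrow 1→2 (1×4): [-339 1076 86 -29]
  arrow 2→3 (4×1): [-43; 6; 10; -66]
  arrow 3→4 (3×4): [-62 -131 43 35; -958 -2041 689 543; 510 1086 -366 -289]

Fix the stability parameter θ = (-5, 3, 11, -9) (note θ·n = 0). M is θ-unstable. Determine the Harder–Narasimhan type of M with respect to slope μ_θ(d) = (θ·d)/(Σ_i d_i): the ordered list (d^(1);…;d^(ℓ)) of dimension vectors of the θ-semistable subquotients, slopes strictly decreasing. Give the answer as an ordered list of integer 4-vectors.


Interval decomposition of M: I[1,1]^3, I[1,3], I[3,3], I[3,4]^2, I[4,4].
HN type (ℓ=5): μ^(1)=11; μ^(2)=3; μ^(3)=1; μ^(4)=-5; μ^(5)=-9

((0, 0, 2, 0); (0, 1, 0, 0); (0, 0, 2, 2); (4, 0, 0, 0); (0, 0, 0, 1))


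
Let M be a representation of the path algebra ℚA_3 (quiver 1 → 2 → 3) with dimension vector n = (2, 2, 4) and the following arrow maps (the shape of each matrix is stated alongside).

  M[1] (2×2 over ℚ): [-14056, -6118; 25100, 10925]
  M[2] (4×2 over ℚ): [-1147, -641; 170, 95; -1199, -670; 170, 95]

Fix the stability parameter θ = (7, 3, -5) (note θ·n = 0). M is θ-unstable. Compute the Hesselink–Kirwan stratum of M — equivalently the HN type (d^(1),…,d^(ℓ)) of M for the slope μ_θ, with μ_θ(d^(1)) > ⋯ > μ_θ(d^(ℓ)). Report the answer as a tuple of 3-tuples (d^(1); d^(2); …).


Barcode: M ≅ I[1,1], I[1,3], I[2,3], I[3,3]^2. HN layers by μ_θ (4 steps, strictly decreasing):
  μ^(1)=7; μ^(2)=5/3; μ^(3)=-1; μ^(4)=-5

((1, 0, 0); (1, 1, 1); (0, 1, 1); (0, 0, 2))


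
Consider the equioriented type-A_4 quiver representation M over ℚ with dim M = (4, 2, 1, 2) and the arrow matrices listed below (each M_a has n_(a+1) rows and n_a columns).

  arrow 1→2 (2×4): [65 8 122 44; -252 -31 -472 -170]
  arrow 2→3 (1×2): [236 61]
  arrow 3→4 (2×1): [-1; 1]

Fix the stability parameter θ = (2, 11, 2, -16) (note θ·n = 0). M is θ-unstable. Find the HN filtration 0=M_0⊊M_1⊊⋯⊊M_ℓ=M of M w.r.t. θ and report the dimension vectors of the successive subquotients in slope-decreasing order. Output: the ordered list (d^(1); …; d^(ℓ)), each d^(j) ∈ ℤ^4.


Barcode: M ≅ I[1,1]^2, I[1,2], I[1,4], I[4,4]. HN layers by μ_θ (4 steps, strictly decreasing):
  μ^(1)=11; μ^(2)=2; μ^(3)=-1/4; μ^(4)=-16

((0, 1, 0, 0); (3, 0, 0, 0); (1, 1, 1, 1); (0, 0, 0, 1))


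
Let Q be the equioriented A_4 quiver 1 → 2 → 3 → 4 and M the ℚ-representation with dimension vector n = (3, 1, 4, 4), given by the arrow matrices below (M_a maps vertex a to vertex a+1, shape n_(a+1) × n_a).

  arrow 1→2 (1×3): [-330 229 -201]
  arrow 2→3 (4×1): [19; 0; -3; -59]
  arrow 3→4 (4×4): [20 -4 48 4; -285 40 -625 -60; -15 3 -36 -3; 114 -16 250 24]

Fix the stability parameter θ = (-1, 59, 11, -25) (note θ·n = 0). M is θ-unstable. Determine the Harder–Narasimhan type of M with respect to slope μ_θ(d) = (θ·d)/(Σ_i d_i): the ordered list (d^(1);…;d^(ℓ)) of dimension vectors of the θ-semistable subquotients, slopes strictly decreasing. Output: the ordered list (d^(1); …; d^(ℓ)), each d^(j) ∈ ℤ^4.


Barcode: M ≅ I[1,1]^2, I[1,3], I[3,3], I[3,4]^2, I[4,4]^2. HN layers by μ_θ (5 steps, strictly decreasing):
  μ^(1)=35; μ^(2)=11; μ^(3)=-1; μ^(4)=-7; μ^(5)=-25

((0, 1, 1, 0); (0, 0, 1, 0); (3, 0, 0, 0); (0, 0, 2, 2); (0, 0, 0, 2))


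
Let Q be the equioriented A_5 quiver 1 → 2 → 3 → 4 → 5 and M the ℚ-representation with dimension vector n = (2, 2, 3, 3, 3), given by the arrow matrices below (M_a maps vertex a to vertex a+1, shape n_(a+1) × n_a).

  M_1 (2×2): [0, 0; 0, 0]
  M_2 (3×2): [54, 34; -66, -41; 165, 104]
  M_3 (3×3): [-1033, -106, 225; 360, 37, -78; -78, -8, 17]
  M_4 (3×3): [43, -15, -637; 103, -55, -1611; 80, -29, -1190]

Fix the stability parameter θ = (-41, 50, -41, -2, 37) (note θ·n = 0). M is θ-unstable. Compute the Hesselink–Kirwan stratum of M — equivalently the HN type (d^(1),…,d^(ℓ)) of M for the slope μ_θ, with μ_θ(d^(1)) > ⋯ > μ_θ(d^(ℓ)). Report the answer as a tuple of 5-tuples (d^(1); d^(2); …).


Via rank(M_{q-1}∘⋯∘M_p): M ≅ I[1,1]^2, I[2,5]^2, I[3,5].
μ_θ-semistable layers: μ^(1)=37; μ^(2)=7/3; μ^(3)=-2; μ^(4)=-41

((0, 0, 0, 0, 3); (0, 2, 2, 2, 0); (0, 0, 0, 1, 0); (2, 0, 1, 0, 0))


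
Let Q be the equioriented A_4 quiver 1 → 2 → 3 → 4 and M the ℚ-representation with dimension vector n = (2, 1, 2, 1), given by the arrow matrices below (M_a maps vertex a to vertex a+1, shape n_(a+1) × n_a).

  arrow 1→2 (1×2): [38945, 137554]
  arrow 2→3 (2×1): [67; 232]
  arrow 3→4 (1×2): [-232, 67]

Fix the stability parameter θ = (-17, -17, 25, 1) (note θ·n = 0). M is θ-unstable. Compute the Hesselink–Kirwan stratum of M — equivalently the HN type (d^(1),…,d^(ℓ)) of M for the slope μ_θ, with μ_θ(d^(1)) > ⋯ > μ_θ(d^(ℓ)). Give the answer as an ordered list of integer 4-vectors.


Interval decomposition of M: I[1,1], I[1,3], I[3,4].
HN type (ℓ=3): μ^(1)=25; μ^(2)=13; μ^(3)=-17

((0, 0, 1, 0); (0, 0, 1, 1); (2, 1, 0, 0))


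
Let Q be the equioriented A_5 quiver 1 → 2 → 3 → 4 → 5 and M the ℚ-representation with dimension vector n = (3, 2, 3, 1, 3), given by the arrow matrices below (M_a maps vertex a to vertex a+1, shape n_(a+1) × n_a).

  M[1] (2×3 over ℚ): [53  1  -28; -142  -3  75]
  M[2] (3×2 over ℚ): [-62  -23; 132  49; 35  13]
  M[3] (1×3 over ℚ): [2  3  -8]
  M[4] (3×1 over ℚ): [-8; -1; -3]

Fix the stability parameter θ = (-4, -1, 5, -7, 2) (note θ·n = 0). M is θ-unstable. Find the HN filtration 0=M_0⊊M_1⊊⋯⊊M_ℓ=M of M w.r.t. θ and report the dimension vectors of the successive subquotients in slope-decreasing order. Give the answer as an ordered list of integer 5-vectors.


Via rank(M_{q-1}∘⋯∘M_p): M ≅ I[1,1], I[1,3], I[1,5], I[3,3], I[5,5]^2.
μ_θ-semistable layers: μ^(1)=5; μ^(2)=2; μ^(3)=-1; μ^(4)=-4

((0, 0, 2, 0, 0); (0, 0, 0, 0, 3); (0, 2, 1, 1, 0); (3, 0, 0, 0, 0))


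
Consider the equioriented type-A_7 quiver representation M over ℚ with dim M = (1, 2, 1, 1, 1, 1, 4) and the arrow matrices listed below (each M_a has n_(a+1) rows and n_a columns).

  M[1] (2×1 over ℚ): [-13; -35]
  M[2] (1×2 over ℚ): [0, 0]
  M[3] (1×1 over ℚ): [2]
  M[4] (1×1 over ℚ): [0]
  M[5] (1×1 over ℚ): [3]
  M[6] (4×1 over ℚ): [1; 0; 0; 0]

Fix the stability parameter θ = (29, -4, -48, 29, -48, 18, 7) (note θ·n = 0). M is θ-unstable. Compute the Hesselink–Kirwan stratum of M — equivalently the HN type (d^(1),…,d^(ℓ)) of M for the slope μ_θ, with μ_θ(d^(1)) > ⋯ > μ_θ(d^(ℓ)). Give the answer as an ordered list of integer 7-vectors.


Via rank(M_{q-1}∘⋯∘M_p): M ≅ I[1,2], I[2,2], I[3,4], I[5,7], I[7,7]^3.
μ_θ-semistable layers: μ^(1)=29; μ^(2)=25/2; μ^(3)=7; μ^(4)=-4; μ^(5)=-48

((0, 0, 0, 1, 0, 0, 0); (1, 1, 0, 0, 0, 1, 1); (0, 0, 0, 0, 0, 0, 3); (0, 1, 0, 0, 0, 0, 0); (0, 0, 1, 0, 1, 0, 0))


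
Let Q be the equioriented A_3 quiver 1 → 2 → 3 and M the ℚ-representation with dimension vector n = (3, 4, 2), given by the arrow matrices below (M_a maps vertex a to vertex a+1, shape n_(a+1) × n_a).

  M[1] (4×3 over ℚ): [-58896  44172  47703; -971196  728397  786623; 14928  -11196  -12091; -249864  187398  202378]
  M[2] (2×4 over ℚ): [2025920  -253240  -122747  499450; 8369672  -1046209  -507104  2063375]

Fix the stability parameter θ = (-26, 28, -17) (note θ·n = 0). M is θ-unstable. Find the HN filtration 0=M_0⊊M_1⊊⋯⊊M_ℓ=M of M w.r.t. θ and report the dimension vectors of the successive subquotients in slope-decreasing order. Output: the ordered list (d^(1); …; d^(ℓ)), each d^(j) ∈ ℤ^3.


Interval decomposition of M: I[1,1], I[1,3]^2, I[2,2]^2.
HN type (ℓ=3): μ^(1)=28; μ^(2)=11/2; μ^(3)=-26

((0, 2, 0); (0, 2, 2); (3, 0, 0))


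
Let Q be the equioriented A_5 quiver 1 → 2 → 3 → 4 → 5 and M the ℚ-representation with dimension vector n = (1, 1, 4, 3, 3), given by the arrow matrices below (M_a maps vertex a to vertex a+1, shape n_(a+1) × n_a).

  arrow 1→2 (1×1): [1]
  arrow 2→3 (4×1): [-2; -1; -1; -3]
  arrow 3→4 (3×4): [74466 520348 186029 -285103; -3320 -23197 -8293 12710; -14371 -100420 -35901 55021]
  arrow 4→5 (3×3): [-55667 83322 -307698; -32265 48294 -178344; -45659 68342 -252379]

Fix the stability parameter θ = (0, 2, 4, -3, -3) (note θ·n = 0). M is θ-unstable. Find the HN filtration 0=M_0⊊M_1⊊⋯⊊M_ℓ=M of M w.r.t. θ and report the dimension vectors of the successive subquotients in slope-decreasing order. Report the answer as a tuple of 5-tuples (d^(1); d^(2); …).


Barcode: M ≅ I[1,3], I[3,4], I[3,5]^2, I[5,5]. HN layers by μ_θ (6 steps, strictly decreasing):
  μ^(1)=4; μ^(2)=2; μ^(3)=1/2; μ^(4)=0; μ^(5)=-2/3; μ^(6)=-3

((0, 0, 1, 0, 0); (0, 1, 0, 0, 0); (0, 0, 1, 1, 0); (1, 0, 0, 0, 0); (0, 0, 2, 2, 2); (0, 0, 0, 0, 1))


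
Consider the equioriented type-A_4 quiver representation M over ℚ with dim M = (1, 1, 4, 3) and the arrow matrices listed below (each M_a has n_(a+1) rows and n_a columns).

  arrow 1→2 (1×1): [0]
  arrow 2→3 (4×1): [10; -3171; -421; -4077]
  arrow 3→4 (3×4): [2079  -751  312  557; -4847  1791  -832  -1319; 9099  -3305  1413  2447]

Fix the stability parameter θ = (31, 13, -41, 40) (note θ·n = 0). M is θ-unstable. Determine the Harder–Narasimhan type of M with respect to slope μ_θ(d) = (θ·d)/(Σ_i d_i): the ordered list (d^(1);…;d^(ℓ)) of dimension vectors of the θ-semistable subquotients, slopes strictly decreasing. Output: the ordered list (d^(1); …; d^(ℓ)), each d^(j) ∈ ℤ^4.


Interval decomposition of M: I[1,1], I[2,4], I[3,3], I[3,4]^2.
HN type (ℓ=4): μ^(1)=40; μ^(2)=31; μ^(3)=-14; μ^(4)=-41

((0, 0, 0, 3); (1, 0, 0, 0); (0, 1, 1, 0); (0, 0, 3, 0))


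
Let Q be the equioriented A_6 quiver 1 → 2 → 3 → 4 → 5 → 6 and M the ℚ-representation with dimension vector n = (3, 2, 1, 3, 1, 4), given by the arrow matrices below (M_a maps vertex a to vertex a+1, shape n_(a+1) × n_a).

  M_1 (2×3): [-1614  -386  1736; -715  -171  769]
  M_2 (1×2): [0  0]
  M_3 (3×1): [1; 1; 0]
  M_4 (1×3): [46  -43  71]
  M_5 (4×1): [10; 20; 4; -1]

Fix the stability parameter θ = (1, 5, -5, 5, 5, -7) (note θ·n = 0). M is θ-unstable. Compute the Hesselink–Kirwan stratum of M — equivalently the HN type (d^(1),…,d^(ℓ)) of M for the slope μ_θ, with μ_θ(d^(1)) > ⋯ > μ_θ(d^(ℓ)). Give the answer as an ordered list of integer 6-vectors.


Interval decomposition of M: I[1,1], I[1,2]^2, I[3,6], I[4,4]^2, I[6,6]^3.
HN type (ℓ=4): μ^(1)=5; μ^(2)=1; μ^(3)=-5; μ^(4)=-7

((0, 2, 0, 2, 0, 0); (3, 0, 0, 1, 1, 1); (0, 0, 1, 0, 0, 0); (0, 0, 0, 0, 0, 3))


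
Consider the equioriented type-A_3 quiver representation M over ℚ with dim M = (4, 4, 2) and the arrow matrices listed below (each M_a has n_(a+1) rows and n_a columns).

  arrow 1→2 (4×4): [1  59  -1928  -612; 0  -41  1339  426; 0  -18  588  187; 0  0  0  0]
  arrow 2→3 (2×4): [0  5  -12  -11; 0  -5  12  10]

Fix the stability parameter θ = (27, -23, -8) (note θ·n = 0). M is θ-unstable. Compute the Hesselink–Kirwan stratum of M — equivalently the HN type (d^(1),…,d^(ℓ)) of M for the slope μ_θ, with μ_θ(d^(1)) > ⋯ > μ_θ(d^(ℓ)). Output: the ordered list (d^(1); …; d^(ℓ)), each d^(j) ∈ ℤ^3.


Via rank(M_{q-1}∘⋯∘M_p): M ≅ I[1,1], I[1,2]^2, I[1,3], I[2,3].
μ_θ-semistable layers: μ^(1)=27; μ^(2)=2; μ^(3)=-4/3; μ^(4)=-8; μ^(5)=-23

((1, 0, 0); (2, 2, 0); (1, 1, 1); (0, 0, 1); (0, 1, 0))


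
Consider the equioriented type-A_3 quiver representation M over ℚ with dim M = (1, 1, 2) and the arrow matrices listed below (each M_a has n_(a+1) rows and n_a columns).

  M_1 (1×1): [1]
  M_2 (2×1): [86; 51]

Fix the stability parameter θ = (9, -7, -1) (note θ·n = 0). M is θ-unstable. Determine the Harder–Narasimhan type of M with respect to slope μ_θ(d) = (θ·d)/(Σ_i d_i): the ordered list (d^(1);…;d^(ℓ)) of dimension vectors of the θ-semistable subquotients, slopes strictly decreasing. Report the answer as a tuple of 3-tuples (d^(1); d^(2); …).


Interval decomposition of M: I[1,3], I[3,3].
HN type (ℓ=2): μ^(1)=1/3; μ^(2)=-1

((1, 1, 1); (0, 0, 1))


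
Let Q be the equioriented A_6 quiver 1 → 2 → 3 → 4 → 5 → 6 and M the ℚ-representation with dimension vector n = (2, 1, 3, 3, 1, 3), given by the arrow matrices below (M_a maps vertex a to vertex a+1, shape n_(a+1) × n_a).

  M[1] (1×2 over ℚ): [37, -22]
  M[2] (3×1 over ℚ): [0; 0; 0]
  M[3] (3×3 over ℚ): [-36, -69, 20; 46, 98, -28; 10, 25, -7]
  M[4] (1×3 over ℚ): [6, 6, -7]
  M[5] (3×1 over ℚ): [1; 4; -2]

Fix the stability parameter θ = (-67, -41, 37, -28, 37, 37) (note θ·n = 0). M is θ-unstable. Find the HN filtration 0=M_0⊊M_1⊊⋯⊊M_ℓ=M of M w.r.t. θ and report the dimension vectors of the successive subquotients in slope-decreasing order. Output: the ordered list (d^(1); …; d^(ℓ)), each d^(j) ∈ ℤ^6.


Barcode: M ≅ I[1,1], I[1,2], I[3,4]^2, I[3,6], I[6,6]^2. HN layers by μ_θ (4 steps, strictly decreasing):
  μ^(1)=37; μ^(2)=9/2; μ^(3)=-41; μ^(4)=-67

((0, 0, 0, 0, 1, 3); (0, 0, 3, 3, 0, 0); (0, 1, 0, 0, 0, 0); (2, 0, 0, 0, 0, 0))


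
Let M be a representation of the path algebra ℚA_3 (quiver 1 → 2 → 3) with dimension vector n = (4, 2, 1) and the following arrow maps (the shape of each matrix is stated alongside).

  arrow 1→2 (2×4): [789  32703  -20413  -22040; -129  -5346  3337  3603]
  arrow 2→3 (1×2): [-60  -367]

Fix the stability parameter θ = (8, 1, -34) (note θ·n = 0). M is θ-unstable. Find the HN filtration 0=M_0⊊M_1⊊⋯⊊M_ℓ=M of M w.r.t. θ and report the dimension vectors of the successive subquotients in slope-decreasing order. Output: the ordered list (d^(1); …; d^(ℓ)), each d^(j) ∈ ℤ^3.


Interval decomposition of M: I[1,1]^2, I[1,2], I[1,3].
HN type (ℓ=3): μ^(1)=8; μ^(2)=9/2; μ^(3)=-25/3

((2, 0, 0); (1, 1, 0); (1, 1, 1))


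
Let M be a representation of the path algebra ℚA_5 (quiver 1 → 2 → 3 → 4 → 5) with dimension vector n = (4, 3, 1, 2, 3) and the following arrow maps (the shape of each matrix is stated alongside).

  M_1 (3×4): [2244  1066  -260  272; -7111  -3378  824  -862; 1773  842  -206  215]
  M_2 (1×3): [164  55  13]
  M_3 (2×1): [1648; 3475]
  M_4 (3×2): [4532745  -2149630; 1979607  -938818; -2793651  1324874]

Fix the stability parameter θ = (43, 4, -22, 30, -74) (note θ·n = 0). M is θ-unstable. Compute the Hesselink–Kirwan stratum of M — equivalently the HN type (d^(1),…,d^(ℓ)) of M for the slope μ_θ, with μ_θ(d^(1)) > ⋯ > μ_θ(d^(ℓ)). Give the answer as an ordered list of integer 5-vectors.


Via rank(M_{q-1}∘⋯∘M_p): M ≅ I[1,1], I[1,2]^2, I[1,5], I[4,4], I[5,5]^2.
μ_θ-semistable layers: μ^(1)=43; μ^(2)=30; μ^(3)=47/2; μ^(4)=-19/5; μ^(5)=-74

((1, 0, 0, 0, 0); (0, 0, 0, 1, 0); (2, 2, 0, 0, 0); (1, 1, 1, 1, 1); (0, 0, 0, 0, 2))


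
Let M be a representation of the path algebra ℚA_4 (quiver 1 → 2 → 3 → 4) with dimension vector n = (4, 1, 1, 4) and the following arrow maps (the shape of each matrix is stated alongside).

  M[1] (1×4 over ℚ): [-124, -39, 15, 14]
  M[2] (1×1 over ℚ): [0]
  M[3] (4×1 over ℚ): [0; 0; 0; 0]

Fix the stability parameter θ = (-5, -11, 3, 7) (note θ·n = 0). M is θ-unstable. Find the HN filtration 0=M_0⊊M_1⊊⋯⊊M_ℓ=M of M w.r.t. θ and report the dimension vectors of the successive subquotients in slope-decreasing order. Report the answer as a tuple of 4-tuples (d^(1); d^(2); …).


Interval decomposition of M: I[1,1]^3, I[1,2], I[3,3], I[4,4]^4.
HN type (ℓ=4): μ^(1)=7; μ^(2)=3; μ^(3)=-5; μ^(4)=-8

((0, 0, 0, 4); (0, 0, 1, 0); (3, 0, 0, 0); (1, 1, 0, 0))


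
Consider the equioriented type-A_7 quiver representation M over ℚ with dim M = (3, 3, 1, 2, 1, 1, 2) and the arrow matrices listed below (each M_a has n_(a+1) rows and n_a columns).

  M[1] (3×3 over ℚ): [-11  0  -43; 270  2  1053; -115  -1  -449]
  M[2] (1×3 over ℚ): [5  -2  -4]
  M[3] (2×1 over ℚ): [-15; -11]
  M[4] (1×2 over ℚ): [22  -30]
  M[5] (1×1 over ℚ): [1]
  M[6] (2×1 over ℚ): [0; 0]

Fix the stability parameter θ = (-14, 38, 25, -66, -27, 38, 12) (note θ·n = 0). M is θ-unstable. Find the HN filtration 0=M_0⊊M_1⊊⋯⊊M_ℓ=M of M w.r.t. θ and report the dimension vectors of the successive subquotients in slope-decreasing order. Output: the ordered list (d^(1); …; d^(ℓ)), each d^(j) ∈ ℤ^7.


Barcode: M ≅ I[1,2]^2, I[1,4], I[4,6], I[7,7]^2. HN layers by μ_θ (6 steps, strictly decreasing):
  μ^(1)=38; μ^(2)=12; μ^(3)=-1; μ^(4)=-14; μ^(5)=-27; μ^(6)=-66

((0, 2, 0, 0, 0, 1, 0); (0, 0, 0, 0, 0, 0, 2); (0, 1, 1, 1, 0, 0, 0); (3, 0, 0, 0, 0, 0, 0); (0, 0, 0, 0, 1, 0, 0); (0, 0, 0, 1, 0, 0, 0))


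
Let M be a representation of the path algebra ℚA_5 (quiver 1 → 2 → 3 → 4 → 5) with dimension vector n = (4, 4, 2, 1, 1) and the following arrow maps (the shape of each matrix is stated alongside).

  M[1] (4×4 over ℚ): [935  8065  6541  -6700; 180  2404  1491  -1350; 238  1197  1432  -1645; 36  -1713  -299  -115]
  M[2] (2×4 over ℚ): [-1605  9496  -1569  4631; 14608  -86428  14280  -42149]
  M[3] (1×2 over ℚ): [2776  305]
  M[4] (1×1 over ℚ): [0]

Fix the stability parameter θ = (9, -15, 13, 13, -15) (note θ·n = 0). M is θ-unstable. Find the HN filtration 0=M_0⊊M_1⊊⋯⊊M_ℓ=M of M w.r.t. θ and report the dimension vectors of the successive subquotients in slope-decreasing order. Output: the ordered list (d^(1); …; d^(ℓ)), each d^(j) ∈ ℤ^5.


Interval decomposition of M: I[1,1], I[1,2], I[1,3], I[1,4], I[2,2], I[5,5].
HN type (ℓ=4): μ^(1)=13; μ^(2)=9; μ^(3)=-3; μ^(4)=-15

((0, 0, 2, 1, 0); (1, 0, 0, 0, 0); (3, 3, 0, 0, 0); (0, 1, 0, 0, 1))


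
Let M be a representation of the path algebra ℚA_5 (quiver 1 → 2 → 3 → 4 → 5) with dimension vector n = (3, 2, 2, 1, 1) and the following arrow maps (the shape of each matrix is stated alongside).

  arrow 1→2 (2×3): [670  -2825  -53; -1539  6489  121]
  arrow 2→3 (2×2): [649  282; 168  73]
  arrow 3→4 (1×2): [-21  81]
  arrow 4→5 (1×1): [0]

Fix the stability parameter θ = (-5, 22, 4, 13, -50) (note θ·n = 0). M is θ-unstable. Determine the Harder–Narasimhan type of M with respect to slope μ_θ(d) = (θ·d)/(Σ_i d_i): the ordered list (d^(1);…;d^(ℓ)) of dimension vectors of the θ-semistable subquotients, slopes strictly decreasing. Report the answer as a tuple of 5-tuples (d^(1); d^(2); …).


Interval decomposition of M: I[1,1], I[1,3], I[1,4], I[5,5].
HN type (ℓ=3): μ^(1)=13; μ^(2)=-5; μ^(3)=-50

((0, 2, 2, 1, 0); (3, 0, 0, 0, 0); (0, 0, 0, 0, 1))


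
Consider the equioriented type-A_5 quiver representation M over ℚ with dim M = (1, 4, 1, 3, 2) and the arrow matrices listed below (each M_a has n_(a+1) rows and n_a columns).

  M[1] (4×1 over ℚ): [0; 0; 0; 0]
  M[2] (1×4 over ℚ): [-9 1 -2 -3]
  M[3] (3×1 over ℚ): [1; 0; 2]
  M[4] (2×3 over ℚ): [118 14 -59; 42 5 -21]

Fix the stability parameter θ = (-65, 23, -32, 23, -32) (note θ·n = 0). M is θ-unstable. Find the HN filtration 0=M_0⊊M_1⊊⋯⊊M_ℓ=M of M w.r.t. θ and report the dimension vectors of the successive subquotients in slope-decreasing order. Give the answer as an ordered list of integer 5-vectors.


Interval decomposition of M: I[1,1], I[2,2]^3, I[2,4], I[4,5]^2.
HN type (ℓ=3): μ^(1)=23; μ^(2)=-9/2; μ^(3)=-65

((0, 3, 0, 1, 0); (0, 1, 1, 2, 2); (1, 0, 0, 0, 0))


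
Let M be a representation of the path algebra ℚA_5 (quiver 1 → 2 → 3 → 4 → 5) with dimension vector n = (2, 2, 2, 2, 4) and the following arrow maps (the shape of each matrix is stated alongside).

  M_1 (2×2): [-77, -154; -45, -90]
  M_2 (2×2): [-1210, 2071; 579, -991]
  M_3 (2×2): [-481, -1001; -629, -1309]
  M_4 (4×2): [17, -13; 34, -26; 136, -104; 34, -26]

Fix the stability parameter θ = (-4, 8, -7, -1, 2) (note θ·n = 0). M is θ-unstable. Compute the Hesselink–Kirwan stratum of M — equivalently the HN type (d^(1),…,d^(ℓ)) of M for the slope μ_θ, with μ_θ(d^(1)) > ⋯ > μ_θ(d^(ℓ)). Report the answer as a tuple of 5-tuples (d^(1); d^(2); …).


Interval decomposition of M: I[1,1], I[1,4], I[2,3], I[4,5], I[5,5]^3.
HN type (ℓ=5): μ^(1)=2; μ^(2)=1/2; μ^(3)=0; μ^(4)=-1; μ^(5)=-4

((0, 0, 0, 0, 4); (0, 1, 1, 0, 0); (0, 1, 1, 1, 0); (0, 0, 0, 1, 0); (2, 0, 0, 0, 0))


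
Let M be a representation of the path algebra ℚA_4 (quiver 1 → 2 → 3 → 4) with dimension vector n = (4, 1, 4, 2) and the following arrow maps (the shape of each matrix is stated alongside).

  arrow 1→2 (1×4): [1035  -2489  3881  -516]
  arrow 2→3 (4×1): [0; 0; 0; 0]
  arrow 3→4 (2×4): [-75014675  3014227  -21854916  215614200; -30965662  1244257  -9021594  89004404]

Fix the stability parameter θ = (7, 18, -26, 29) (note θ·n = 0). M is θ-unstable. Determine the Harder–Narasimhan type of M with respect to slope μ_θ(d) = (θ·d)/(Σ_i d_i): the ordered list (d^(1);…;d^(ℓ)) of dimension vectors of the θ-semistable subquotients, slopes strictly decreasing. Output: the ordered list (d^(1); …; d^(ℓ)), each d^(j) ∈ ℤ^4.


Via rank(M_{q-1}∘⋯∘M_p): M ≅ I[1,1]^3, I[1,2], I[3,3]^2, I[3,4]^2.
μ_θ-semistable layers: μ^(1)=29; μ^(2)=18; μ^(3)=7; μ^(4)=-26

((0, 0, 0, 2); (0, 1, 0, 0); (4, 0, 0, 0); (0, 0, 4, 0))


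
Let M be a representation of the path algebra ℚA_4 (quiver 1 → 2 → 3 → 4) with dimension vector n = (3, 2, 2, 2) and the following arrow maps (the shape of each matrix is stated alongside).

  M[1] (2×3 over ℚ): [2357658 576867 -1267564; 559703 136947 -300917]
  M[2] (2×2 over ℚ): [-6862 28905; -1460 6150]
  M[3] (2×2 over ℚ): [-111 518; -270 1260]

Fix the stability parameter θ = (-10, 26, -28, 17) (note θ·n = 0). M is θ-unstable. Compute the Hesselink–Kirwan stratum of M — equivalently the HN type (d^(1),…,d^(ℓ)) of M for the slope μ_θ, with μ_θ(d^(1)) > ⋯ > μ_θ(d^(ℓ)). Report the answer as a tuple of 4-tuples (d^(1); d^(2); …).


Interval decomposition of M: I[1,1], I[1,2], I[1,4], I[3,3], I[4,4].
HN type (ℓ=5): μ^(1)=26; μ^(2)=17; μ^(3)=-1; μ^(4)=-10; μ^(5)=-28

((0, 1, 0, 0); (0, 0, 0, 2); (0, 1, 1, 0); (3, 0, 0, 0); (0, 0, 1, 0))


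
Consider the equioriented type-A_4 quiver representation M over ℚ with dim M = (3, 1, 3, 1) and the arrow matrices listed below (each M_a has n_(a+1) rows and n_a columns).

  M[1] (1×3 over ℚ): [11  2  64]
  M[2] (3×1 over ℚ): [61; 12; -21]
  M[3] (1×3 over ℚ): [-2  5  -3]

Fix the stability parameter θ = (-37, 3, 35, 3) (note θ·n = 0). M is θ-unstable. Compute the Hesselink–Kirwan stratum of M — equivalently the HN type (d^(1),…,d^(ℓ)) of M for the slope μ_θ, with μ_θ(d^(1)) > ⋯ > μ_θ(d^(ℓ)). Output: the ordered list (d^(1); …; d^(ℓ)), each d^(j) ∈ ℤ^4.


Interval decomposition of M: I[1,1]^2, I[1,4], I[3,3]^2.
HN type (ℓ=4): μ^(1)=35; μ^(2)=19; μ^(3)=3; μ^(4)=-37

((0, 0, 2, 0); (0, 0, 1, 1); (0, 1, 0, 0); (3, 0, 0, 0))


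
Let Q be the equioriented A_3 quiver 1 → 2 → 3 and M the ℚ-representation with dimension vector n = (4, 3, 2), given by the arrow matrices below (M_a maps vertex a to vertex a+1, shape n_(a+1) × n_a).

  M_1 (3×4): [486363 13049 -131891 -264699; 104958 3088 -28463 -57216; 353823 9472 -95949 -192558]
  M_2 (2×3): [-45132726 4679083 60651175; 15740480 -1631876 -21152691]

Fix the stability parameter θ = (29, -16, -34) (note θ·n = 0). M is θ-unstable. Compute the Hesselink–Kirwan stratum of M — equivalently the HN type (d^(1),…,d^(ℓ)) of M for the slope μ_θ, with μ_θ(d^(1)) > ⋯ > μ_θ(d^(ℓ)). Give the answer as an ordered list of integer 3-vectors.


Barcode: M ≅ I[1,1], I[1,2], I[1,3]^2. HN layers by μ_θ (3 steps, strictly decreasing):
  μ^(1)=29; μ^(2)=13/2; μ^(3)=-7

((1, 0, 0); (1, 1, 0); (2, 2, 2))


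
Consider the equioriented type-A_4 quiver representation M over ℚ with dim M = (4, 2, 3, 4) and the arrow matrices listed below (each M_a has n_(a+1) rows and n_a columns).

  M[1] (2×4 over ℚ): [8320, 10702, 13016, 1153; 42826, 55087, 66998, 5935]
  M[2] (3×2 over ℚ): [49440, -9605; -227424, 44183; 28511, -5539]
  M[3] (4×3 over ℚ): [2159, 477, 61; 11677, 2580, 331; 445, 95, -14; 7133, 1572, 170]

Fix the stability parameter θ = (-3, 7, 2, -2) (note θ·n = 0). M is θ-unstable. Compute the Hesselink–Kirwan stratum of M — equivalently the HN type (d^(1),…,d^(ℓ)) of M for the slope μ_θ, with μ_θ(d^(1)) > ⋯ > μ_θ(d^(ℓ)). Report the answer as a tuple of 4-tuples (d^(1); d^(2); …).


Via rank(M_{q-1}∘⋯∘M_p): M ≅ I[1,1]^2, I[1,4]^2, I[3,4], I[4,4].
μ_θ-semistable layers: μ^(1)=7/3; μ^(2)=0; μ^(3)=-2; μ^(4)=-3

((0, 2, 2, 2); (0, 0, 1, 1); (0, 0, 0, 1); (4, 0, 0, 0))


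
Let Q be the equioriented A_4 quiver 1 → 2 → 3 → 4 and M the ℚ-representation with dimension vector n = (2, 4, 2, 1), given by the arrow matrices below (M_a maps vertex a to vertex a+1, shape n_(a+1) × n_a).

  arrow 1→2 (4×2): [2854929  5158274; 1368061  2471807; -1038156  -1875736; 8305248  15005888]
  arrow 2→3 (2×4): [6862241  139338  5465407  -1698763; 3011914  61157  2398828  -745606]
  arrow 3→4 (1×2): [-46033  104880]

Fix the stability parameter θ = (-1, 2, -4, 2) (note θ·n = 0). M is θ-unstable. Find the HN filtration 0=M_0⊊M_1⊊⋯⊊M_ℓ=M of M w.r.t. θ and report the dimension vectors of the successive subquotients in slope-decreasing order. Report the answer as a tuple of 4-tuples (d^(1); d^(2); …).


Barcode: M ≅ I[1,3], I[1,4], I[2,2]^2. HN layers by μ_θ (2 steps, strictly decreasing):
  μ^(1)=2; μ^(2)=-1

((0, 2, 0, 1); (2, 2, 2, 0))


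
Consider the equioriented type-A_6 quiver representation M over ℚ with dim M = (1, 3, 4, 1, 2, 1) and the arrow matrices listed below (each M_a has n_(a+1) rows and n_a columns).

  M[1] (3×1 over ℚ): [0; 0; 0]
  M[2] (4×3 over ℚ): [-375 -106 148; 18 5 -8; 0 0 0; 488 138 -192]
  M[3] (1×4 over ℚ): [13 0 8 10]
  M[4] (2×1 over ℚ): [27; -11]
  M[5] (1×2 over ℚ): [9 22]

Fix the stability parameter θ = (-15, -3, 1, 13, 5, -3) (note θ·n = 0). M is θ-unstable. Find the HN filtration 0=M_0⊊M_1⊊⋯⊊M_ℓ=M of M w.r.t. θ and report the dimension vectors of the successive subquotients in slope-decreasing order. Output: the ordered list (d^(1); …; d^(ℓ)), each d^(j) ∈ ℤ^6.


Via rank(M_{q-1}∘⋯∘M_p): M ≅ I[1,1], I[2,2], I[2,3], I[2,6], I[3,3]^2, I[5,5].
μ_θ-semistable layers: μ^(1)=5; μ^(2)=1; μ^(3)=-3; μ^(4)=-15

((0, 0, 0, 1, 2, 1); (0, 0, 4, 0, 0, 0); (0, 3, 0, 0, 0, 0); (1, 0, 0, 0, 0, 0))


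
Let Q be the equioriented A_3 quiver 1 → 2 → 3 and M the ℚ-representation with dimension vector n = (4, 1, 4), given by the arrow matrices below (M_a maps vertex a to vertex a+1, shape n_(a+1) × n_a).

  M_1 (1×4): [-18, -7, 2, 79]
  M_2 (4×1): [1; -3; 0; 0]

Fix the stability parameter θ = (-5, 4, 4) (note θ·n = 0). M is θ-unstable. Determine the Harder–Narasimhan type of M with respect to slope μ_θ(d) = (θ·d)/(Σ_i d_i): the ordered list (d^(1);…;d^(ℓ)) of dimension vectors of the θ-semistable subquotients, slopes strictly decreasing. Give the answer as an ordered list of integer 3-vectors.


Via rank(M_{q-1}∘⋯∘M_p): M ≅ I[1,1]^3, I[1,3], I[3,3]^3.
μ_θ-semistable layers: μ^(1)=4; μ^(2)=-5

((0, 1, 4); (4, 0, 0))


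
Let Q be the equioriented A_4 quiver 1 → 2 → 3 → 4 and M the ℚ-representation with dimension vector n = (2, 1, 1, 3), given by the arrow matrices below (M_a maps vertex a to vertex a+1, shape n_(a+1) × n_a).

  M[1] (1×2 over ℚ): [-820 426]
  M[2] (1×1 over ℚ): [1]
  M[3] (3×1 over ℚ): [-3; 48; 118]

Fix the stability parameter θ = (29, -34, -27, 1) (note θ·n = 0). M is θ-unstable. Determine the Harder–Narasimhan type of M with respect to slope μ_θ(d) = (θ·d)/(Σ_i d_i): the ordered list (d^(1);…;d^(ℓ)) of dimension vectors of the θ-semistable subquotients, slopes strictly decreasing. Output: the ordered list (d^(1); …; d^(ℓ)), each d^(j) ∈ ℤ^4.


Interval decomposition of M: I[1,1], I[1,4], I[4,4]^2.
HN type (ℓ=3): μ^(1)=29; μ^(2)=1; μ^(3)=-32/3

((1, 0, 0, 0); (0, 0, 0, 3); (1, 1, 1, 0))


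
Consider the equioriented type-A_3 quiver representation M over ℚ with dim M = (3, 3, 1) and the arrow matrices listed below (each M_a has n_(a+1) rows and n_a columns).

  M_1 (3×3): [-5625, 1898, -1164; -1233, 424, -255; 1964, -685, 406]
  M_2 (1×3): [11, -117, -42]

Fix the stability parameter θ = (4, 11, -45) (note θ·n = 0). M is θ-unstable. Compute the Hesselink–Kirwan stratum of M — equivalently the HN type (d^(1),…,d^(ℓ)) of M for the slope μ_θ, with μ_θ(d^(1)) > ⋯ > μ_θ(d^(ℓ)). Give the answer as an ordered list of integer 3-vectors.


Interval decomposition of M: I[1,2]^2, I[1,3].
HN type (ℓ=3): μ^(1)=11; μ^(2)=4; μ^(3)=-10

((0, 2, 0); (2, 0, 0); (1, 1, 1))


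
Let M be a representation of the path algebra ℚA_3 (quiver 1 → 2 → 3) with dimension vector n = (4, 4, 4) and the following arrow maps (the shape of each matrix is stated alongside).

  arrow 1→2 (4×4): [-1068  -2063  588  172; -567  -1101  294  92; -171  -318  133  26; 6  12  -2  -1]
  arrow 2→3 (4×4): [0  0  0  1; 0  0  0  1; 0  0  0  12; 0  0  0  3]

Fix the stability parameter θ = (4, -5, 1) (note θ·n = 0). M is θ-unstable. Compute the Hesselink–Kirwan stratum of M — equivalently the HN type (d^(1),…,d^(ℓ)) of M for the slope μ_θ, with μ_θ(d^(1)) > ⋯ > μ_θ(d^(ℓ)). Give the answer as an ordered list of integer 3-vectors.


Via rank(M_{q-1}∘⋯∘M_p): M ≅ I[1,2]^3, I[1,3], I[3,3]^3.
μ_θ-semistable layers: μ^(1)=1; μ^(2)=-1/2

((0, 0, 4); (4, 4, 0))


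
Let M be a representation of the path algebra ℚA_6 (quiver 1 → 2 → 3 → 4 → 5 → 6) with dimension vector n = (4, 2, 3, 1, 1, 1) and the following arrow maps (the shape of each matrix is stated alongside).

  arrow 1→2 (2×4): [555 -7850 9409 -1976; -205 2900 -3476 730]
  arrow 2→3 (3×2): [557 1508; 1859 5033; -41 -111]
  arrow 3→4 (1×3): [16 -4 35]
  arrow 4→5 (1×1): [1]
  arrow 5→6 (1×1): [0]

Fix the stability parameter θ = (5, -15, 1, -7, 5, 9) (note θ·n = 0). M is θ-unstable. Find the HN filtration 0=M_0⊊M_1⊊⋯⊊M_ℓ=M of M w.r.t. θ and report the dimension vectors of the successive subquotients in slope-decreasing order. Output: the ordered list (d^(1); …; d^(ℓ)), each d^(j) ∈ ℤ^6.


Via rank(M_{q-1}∘⋯∘M_p): M ≅ I[1,1]^2, I[1,3], I[1,5], I[3,3], I[6,6].
μ_θ-semistable layers: μ^(1)=9; μ^(2)=5; μ^(3)=1; μ^(4)=-3; μ^(5)=-5

((0, 0, 0, 0, 0, 1); (2, 0, 0, 0, 1, 0); (0, 0, 2, 0, 0, 0); (0, 0, 1, 1, 0, 0); (2, 2, 0, 0, 0, 0))


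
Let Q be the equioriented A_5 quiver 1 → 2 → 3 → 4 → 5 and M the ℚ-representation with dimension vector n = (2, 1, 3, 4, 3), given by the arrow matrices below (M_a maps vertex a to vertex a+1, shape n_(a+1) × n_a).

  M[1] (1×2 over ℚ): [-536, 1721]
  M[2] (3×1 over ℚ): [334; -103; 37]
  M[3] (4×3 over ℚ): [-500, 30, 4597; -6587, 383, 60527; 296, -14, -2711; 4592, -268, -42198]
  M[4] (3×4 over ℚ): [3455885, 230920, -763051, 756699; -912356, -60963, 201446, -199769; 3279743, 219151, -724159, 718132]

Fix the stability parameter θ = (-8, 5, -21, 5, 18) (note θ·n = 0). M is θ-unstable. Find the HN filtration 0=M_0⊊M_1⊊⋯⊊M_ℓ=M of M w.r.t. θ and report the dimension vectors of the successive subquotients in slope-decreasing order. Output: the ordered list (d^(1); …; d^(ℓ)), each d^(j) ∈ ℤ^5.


Via rank(M_{q-1}∘⋯∘M_p): M ≅ I[1,1], I[1,4], I[3,3], I[3,5], I[4,5]^2.
μ_θ-semistable layers: μ^(1)=18; μ^(2)=5; μ^(3)=-8; μ^(4)=-21

((0, 0, 0, 0, 3); (0, 0, 0, 4, 0); (2, 1, 1, 0, 0); (0, 0, 2, 0, 0))


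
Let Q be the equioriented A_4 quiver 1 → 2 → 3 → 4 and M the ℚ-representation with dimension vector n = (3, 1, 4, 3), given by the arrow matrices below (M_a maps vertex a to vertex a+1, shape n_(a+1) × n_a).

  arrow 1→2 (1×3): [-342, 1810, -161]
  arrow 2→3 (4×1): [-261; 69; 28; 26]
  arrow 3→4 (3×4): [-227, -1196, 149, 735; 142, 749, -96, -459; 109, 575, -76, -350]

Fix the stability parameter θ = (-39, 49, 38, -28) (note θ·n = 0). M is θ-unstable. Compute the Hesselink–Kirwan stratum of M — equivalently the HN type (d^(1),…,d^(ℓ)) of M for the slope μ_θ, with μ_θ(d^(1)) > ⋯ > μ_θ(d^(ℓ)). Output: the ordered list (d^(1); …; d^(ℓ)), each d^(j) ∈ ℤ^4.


Barcode: M ≅ I[1,1]^2, I[1,4], I[3,3], I[3,4]^2. HN layers by μ_θ (4 steps, strictly decreasing):
  μ^(1)=38; μ^(2)=59/3; μ^(3)=5; μ^(4)=-39

((0, 0, 1, 0); (0, 1, 1, 1); (0, 0, 2, 2); (3, 0, 0, 0))


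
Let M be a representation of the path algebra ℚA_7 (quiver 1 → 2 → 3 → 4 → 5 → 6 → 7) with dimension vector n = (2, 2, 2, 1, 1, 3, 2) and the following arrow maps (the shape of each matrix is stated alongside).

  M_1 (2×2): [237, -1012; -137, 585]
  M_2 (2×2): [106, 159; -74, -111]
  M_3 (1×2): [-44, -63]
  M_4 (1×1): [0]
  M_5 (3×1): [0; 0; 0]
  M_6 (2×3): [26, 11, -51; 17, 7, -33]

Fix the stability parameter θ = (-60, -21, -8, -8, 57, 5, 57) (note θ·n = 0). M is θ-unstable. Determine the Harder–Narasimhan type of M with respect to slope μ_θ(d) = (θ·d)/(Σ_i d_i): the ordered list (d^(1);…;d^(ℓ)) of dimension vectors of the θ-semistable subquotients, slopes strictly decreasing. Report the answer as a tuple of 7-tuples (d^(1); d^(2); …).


Interval decomposition of M: I[1,2], I[1,4], I[3,3], I[5,5], I[6,6], I[6,7]^2.
HN type (ℓ=5): μ^(1)=57; μ^(2)=5; μ^(3)=-8; μ^(4)=-21; μ^(5)=-60

((0, 0, 0, 0, 1, 0, 2); (0, 0, 0, 0, 0, 3, 0); (0, 0, 2, 1, 0, 0, 0); (0, 2, 0, 0, 0, 0, 0); (2, 0, 0, 0, 0, 0, 0))


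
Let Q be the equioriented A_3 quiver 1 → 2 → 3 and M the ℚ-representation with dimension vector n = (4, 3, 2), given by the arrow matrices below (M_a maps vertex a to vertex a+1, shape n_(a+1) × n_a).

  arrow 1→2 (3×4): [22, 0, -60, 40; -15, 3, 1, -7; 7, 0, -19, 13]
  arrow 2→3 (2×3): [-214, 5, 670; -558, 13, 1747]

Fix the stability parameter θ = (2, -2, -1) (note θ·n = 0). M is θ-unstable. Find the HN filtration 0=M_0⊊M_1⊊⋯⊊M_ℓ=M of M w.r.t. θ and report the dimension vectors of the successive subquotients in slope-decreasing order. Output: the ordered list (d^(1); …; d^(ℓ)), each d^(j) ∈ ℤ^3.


Barcode: M ≅ I[1,1], I[1,2], I[1,3]^2. HN layers by μ_θ (3 steps, strictly decreasing):
  μ^(1)=2; μ^(2)=0; μ^(3)=-1/3

((1, 0, 0); (1, 1, 0); (2, 2, 2))


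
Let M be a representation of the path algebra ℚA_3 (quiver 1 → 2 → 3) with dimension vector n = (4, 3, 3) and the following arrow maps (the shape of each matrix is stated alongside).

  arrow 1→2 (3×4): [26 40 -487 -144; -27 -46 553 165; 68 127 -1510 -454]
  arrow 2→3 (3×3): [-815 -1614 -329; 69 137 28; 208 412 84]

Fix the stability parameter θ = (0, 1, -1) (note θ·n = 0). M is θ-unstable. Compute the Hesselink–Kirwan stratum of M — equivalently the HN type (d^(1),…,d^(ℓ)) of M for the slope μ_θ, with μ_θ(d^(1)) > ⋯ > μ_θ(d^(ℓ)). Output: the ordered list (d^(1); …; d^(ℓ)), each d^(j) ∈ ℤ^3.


Interval decomposition of M: I[1,1], I[1,2], I[1,3]^2, I[3,3].
HN type (ℓ=3): μ^(1)=1; μ^(2)=0; μ^(3)=-1

((0, 1, 0); (4, 2, 2); (0, 0, 1))


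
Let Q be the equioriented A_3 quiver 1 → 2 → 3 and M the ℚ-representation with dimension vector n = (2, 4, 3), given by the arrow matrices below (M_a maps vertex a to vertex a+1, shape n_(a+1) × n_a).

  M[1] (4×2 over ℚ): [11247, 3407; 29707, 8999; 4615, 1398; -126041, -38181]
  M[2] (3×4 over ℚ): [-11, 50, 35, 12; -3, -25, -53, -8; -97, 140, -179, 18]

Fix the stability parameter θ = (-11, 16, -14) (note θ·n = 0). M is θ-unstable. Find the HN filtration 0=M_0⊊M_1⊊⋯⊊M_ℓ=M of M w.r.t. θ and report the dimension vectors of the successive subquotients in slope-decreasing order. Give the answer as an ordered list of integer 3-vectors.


Interval decomposition of M: I[1,3]^2, I[2,2], I[2,3].
HN type (ℓ=3): μ^(1)=16; μ^(2)=1; μ^(3)=-11

((0, 1, 0); (0, 3, 3); (2, 0, 0))


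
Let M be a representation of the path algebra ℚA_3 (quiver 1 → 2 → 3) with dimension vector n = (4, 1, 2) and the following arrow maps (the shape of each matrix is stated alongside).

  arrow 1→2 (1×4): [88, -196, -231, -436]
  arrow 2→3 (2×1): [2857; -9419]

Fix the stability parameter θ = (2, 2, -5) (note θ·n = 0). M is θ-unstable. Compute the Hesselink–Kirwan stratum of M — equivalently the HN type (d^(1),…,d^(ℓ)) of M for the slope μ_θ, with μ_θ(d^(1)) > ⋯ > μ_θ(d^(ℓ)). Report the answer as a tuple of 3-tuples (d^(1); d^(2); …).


Barcode: M ≅ I[1,1]^3, I[1,3], I[3,3]. HN layers by μ_θ (3 steps, strictly decreasing):
  μ^(1)=2; μ^(2)=-1/3; μ^(3)=-5

((3, 0, 0); (1, 1, 1); (0, 0, 1))


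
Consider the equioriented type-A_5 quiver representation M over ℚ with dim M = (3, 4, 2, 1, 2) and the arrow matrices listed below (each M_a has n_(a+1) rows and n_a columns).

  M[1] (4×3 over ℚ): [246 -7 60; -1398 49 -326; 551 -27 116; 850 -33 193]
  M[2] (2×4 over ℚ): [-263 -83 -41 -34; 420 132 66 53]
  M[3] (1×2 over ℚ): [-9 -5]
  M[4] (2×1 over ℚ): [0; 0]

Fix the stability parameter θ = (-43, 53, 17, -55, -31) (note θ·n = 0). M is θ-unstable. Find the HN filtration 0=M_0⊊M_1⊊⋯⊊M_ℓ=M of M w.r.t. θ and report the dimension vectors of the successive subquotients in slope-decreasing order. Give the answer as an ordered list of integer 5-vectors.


Interval decomposition of M: I[1,2], I[1,3], I[1,4], I[2,2], I[5,5]^2.
HN type (ℓ=5): μ^(1)=53; μ^(2)=35; μ^(3)=5; μ^(4)=-31; μ^(5)=-43

((0, 2, 0, 0, 0); (0, 1, 1, 0, 0); (0, 1, 1, 1, 0); (0, 0, 0, 0, 2); (3, 0, 0, 0, 0))


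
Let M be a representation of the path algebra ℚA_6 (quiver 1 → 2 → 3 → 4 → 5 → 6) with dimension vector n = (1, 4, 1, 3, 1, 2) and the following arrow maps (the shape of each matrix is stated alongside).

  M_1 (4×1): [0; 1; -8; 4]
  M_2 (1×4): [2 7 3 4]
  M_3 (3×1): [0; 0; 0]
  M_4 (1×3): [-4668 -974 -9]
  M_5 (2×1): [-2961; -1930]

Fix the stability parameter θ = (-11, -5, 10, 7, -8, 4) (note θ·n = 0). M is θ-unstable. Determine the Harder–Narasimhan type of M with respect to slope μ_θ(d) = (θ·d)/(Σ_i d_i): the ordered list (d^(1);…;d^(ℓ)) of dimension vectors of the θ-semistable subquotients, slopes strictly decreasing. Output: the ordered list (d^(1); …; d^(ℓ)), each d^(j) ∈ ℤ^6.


Interval decomposition of M: I[1,3], I[2,2]^3, I[4,4]^2, I[4,6], I[6,6].
HN type (ℓ=6): μ^(1)=10; μ^(2)=7; μ^(3)=4; μ^(4)=-1/2; μ^(5)=-5; μ^(6)=-11

((0, 0, 1, 0, 0, 0); (0, 0, 0, 2, 0, 0); (0, 0, 0, 0, 0, 2); (0, 0, 0, 1, 1, 0); (0, 4, 0, 0, 0, 0); (1, 0, 0, 0, 0, 0))


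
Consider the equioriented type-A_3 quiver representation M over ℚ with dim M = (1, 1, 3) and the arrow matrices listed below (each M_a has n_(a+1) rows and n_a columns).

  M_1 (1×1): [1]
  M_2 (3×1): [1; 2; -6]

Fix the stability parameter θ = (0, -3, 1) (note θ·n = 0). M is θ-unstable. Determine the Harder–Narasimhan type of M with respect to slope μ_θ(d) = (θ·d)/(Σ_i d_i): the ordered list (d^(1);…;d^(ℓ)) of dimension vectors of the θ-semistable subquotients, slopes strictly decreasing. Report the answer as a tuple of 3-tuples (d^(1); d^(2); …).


Interval decomposition of M: I[1,3], I[3,3]^2.
HN type (ℓ=2): μ^(1)=1; μ^(2)=-3/2

((0, 0, 3); (1, 1, 0))


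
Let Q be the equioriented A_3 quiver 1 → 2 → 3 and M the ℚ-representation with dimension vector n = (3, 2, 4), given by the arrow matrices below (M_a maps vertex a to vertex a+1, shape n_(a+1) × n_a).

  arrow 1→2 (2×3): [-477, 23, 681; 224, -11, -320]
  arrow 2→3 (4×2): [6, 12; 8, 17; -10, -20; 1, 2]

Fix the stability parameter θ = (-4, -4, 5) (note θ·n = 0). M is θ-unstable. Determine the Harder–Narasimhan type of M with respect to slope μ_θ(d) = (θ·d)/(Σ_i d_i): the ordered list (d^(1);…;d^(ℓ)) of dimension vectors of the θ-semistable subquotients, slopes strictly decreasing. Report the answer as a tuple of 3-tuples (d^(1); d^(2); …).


Via rank(M_{q-1}∘⋯∘M_p): M ≅ I[1,1], I[1,3]^2, I[3,3]^2.
μ_θ-semistable layers: μ^(1)=5; μ^(2)=-4

((0, 0, 4); (3, 2, 0))
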